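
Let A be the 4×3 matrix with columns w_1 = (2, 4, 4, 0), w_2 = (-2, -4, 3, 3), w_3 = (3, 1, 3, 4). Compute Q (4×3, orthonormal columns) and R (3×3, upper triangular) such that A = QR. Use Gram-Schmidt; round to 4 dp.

Q = [[0.3333, -0.2585, 0.6442], [0.6667, -0.5169, -0.0209], [0.6667, 0.6462, -0.3012], [0.0000, 0.4985, 0.7028]], R = [[6.0000, -1.3333, 3.6667], [0.0000, 6.0185, 2.6400], [0.0000, 0.0000, 3.8191]]

e_1 = w_1/‖w_1‖ = (2, 4, 4, 0)/6.0000 = (0.3333, 0.6667, 0.6667, 0.0000).
r_{12} = e_1·w_2 = -1.3333.
u_2 = w_2 + 1.3333·e_1 = (-1.5556, -3.1111, 3.8889, 3.0000).
‖u_2‖ = 6.0185, so e_2 = (-0.2585, -0.5169, 0.6462, 0.4985).
r_{13} = e_1·w_3 = 3.6667; r_{23} = e_2·w_3 = 2.6400.
u_3 = w_3 − 3.6667·e_1 − 2.6400·e_2 = (2.4601, -0.0798, -1.1503, 2.6840).
‖u_3‖ = 3.8191, so e_3 = (0.6442, -0.0209, -0.3012, 0.7028).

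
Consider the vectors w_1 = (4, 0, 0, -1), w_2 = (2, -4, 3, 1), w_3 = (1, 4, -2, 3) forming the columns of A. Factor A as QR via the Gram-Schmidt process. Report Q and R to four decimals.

e_1 = w_1/‖w_1‖ = (4, 0, 0, -1)/4.1231 = (0.9701, 0.0000, 0.0000, -0.2425).
r_{12} = e_1·w_2 = 1.6977.
u_2 = w_2 − 1.6977·e_1 = (0.3529, -4.0000, 3.0000, 1.4118).
‖u_2‖ = 5.2075, so e_2 = (0.0678, -0.7681, 0.5761, 0.2711).
r_{13} = e_1·w_3 = 0.2425; r_{23} = e_2·w_3 = -3.3436.
u_3 = w_3 − 0.2425·e_1 + 3.3436·e_2 = (0.9913, 1.4317, -0.0738, 3.9653).
‖u_3‖ = 4.3314, so e_3 = (0.2289, 0.3305, -0.0170, 0.9155).

Q = [[0.9701, 0.0678, 0.2289], [0.0000, -0.7681, 0.3305], [0.0000, 0.5761, -0.0170], [-0.2425, 0.2711, 0.9155]], R = [[4.1231, 1.6977, 0.2425], [0.0000, 5.2075, -3.3436], [0.0000, 0.0000, 4.3314]]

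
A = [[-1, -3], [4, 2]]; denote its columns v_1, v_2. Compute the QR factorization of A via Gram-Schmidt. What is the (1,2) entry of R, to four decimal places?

r_{12} = 2.6679

v_1 = (-1, 4); ‖v_1‖ = 4.1231, so q_1 = (-0.2425, 0.9701).
r_{12} = q_1·v_2 = 2.6679.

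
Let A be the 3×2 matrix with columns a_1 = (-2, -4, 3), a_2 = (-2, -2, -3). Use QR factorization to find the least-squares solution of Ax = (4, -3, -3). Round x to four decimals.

x = (-0.2190, 0.4504)

a_1 = (-2, -4, 3); ‖a_1‖ = 5.3852, so e_1 = (-0.3714, -0.7428, 0.5571).
e_1·a_2 = (-0.3714)·(-2) + (-0.7428)·(-2) + 0.5571·(-3) = 0.5571.
u_2 = a_2 − 0.5571·e_1 = (-1.7931, -1.5862, -3.3103).
‖u_2‖ = 4.0853, so e_2 = (-0.4389, -0.3883, -0.8103).
Qᵀb = (-0.9285, 1.8401).
Back-substitute: x_2 = 1.8401/4.0853 = 0.4504.
x_1 = (-0.9285 − 0.5571·0.4504)/5.3852 = -0.2190.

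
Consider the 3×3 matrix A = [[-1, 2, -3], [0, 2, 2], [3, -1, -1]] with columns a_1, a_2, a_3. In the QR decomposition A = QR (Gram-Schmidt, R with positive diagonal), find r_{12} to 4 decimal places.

r_{12} = -1.5811

a_1 = (-1, 0, 3); ‖a_1‖ = 3.1623, so q_1 = (-0.3162, 0.0000, 0.9487).
r_{12} = q_1·a_2 = -1.5811.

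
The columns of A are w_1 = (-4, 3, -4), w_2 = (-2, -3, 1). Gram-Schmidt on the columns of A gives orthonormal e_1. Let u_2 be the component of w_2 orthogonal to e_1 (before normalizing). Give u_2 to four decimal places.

u_2 = (-2.4878, -2.6341, 0.5122)

e_1 = w_1/‖w_1‖ = (-4, 3, -4)/6.4031 = (-0.6247, 0.4685, -0.6247).
r_{12} = e_1·w_2 = -0.7809.
u_2 = w_2 + 0.7809·e_1 = (-2.4878, -2.6341, 0.5122).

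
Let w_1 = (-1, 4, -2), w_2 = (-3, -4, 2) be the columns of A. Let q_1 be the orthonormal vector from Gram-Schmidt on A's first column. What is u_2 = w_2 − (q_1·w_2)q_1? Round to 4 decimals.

u_2 = (-3.8095, -0.7619, 0.3810)

w_1 = (-1, 4, -2); ‖w_1‖ = 4.5826, so q_1 = (-0.2182, 0.8729, -0.4364).
q_1·w_2 = (-0.2182)·(-3) + 0.8729·(-4) + (-0.4364)·2 = -3.7097.
u_2 = w_2 + 3.7097·q_1 = (-3.8095, -0.7619, 0.3810).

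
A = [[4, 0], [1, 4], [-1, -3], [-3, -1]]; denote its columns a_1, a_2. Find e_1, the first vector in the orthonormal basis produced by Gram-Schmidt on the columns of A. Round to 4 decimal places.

a_1 = (4, 1, -1, -3); ‖a_1‖ = 5.1962, so e_1 = (0.7698, 0.1925, -0.1925, -0.5774).

e_1 = (0.7698, 0.1925, -0.1925, -0.5774)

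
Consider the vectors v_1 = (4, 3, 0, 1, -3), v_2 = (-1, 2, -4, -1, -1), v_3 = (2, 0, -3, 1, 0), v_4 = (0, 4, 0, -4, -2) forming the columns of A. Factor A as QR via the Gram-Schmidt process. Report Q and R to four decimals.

e_1 = v_1/‖v_1‖ = (4, 3, 0, 1, -3)/5.9161 = (0.6761, 0.5071, 0.0000, 0.1690, -0.5071).
r_{12} = e_1·v_2 = 0.6761.
u_2 = v_2 − 0.6761·e_1 = (-1.4571, 1.6571, -4.0000, -1.1143, -0.6571).
‖u_2‖ = 4.7479, so e_2 = (-0.3069, 0.3490, -0.8425, -0.2347, -0.1384).
r_{13} = e_1·v_3 = 1.5213; r_{23} = e_2·v_3 = 1.6789.
u_3 = v_3 − 1.5213·e_1 − 1.6789·e_2 = (1.4867, -1.3574, -1.5856, 1.1369, 1.0038).
‖u_3‖ = 2.9777, so e_3 = (0.4993, -0.4559, -0.5325, 0.3818, 0.3371).
r_{14} = e_1·v_4 = 2.3664; r_{24} = e_2·v_4 = 2.6117; r_{34} = e_3·v_4 = -4.0248.
u_4 = v_4 − 2.3664·e_1 − 2.6117·e_2 + 4.0248·e_3 = (1.2110, 0.0537, 0.0572, -2.2504, 0.9182).
‖u_4‖ = 2.7167, so e_4 = (0.4458, 0.0198, 0.0210, -0.8284, 0.3380).

Q = [[0.6761, -0.3069, 0.4993, 0.4458], [0.5071, 0.3490, -0.4559, 0.0198], [0.0000, -0.8425, -0.5325, 0.0210], [0.1690, -0.2347, 0.3818, -0.8284], [-0.5071, -0.1384, 0.3371, 0.3380]], R = [[5.9161, 0.6761, 1.5213, 2.3664], [0.0000, 4.7479, 1.6789, 2.6117], [0.0000, 0.0000, 2.9777, -4.0248], [0.0000, 0.0000, 0.0000, 2.7167]]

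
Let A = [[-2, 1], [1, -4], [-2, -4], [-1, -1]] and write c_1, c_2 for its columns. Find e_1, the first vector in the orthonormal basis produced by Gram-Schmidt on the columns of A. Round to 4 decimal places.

c_1 = (-2, 1, -2, -1); ‖c_1‖ = 3.1623, so e_1 = (-0.6325, 0.3162, -0.6325, -0.3162).

e_1 = (-0.6325, 0.3162, -0.6325, -0.3162)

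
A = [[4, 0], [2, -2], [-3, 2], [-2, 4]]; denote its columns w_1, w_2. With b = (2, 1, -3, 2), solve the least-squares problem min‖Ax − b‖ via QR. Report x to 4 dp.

w_1 = (4, 2, -3, -2); ‖w_1‖ = 5.7446, so e_1 = (0.6963, 0.3482, -0.5222, -0.3482).
e_1·w_2 = 0.6963·0 + 0.3482·(-2) + (-0.5222)·2 + (-0.3482)·4 = -3.1334.
u_2 = w_2 + 3.1334·e_1 = (2.1818, -0.9091, 0.3636, 2.9091).
‖u_2‖ = 3.7659, so e_2 = (0.5794, -0.2414, 0.0966, 0.7725).
Qᵀb = (2.6112, 2.1726).
Back-substitute: x_2 = 2.1726/3.7659 = 0.5769.
x_1 = (2.6112 + 3.1334·0.5769)/5.7446 = 0.7692.

x = (0.7692, 0.5769)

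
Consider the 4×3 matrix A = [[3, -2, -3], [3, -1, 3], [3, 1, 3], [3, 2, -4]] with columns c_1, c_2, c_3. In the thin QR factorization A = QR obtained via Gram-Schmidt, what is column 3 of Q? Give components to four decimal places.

c_1 = (3, 3, 3, 3); ‖c_1‖ = 6.0000, so e_1 = (0.5000, 0.5000, 0.5000, 0.5000).
e_1·c_2 = 0.5000·(-2) + 0.5000·(-1) + 0.5000·1 + 0.5000·2 = 0.0000.
u_2 = c_2 + 0.0000·e_1 = (-2.0000, -1.0000, 1.0000, 2.0000).
‖u_2‖ = 3.1623, so e_2 = (-0.6325, -0.3162, 0.3162, 0.6325).
e_1·c_3 = 0.5000·(-3) + 0.5000·3 + 0.5000·3 + 0.5000·(-4) = -0.5000; e_2·c_3 = (-0.6325)·(-3) + (-0.3162)·3 + 0.3162·3 + 0.6325·(-4) = -0.6325.
u_3 = c_3 + 0.5000·e_1 + 0.6325·e_2 = (-3.1500, 3.0500, 3.4500, -3.3500).
‖u_3‖ = 6.5077, so e_3 = (-0.4840, 0.4687, 0.5301, -0.5148).

e_3 = (-0.4840, 0.4687, 0.5301, -0.5148)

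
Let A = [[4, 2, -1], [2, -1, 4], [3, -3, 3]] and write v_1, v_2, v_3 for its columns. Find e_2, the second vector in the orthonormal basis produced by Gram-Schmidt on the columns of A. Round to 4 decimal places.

v_1 = (4, 2, 3); ‖v_1‖ = 5.3852, so e_1 = (0.7428, 0.3714, 0.5571).
e_1·v_2 = 0.7428·2 + 0.3714·(-1) + 0.5571·(-3) = -0.5571.
u_2 = v_2 + 0.5571·e_1 = (2.4138, -0.7931, -2.6897).
‖u_2‖ = 3.7000, so e_2 = (0.6524, -0.2144, -0.7269).

e_2 = (0.6524, -0.2144, -0.7269)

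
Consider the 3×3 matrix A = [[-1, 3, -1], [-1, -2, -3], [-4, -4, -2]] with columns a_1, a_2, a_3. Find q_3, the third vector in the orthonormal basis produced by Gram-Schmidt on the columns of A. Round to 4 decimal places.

q_3 = (-0.2321, -0.9284, 0.2901)

a_1 = (-1, -1, -4); ‖a_1‖ = 4.2426, so q_1 = (-0.2357, -0.2357, -0.9428).
q_1·a_2 = (-0.2357)·3 + (-0.2357)·(-2) + (-0.9428)·(-4) = 3.5355.
u_2 = a_2 − 3.5355·q_1 = (3.8333, -1.1667, -0.6667).
‖u_2‖ = 4.0620, so q_2 = (0.9437, -0.2872, -0.1641).
q_1·a_3 = (-0.2357)·(-1) + (-0.2357)·(-3) + (-0.9428)·(-2) = 2.8284; q_2·a_3 = 0.9437·(-1) + (-0.2872)·(-3) + (-0.1641)·(-2) = 0.2462.
u_3 = a_3 − 2.8284·q_1 − 0.2462·q_2 = (-0.5657, -2.2626, 0.7071).
‖u_3‖ = 2.4371, so q_3 = (-0.2321, -0.9284, 0.2901).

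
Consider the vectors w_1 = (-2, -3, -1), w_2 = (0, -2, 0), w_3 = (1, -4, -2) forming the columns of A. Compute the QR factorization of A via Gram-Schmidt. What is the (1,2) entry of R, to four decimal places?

r_{12} = 1.6036

w_1 = (-2, -3, -1); ‖w_1‖ = 3.7417, so e_1 = (-0.5345, -0.8018, -0.2673).
r_{12} = e_1·w_2 = 1.6036.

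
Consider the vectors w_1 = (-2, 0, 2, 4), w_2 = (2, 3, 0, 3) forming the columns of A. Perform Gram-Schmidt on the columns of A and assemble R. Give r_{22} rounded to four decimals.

r_{22} = 4.3970

w_1 = (-2, 0, 2, 4); ‖w_1‖ = 4.8990, so q_1 = (-0.4082, 0.0000, 0.4082, 0.8165).
q_1·w_2 = (-0.4082)·2 + 0.0000·3 + 0.4082·0 + 0.8165·3 = 1.6330.
u_2 = w_2 − 1.6330·q_1 = (2.6667, 3.0000, -0.6667, 1.6667).
r_{22} = ‖u_2‖ = 4.3970.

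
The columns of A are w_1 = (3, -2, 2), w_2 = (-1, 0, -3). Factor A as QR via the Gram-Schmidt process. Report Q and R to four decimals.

Q = [[0.7276, 0.2571], [-0.4851, -0.4628], [0.4851, -0.8484]], R = [[4.1231, -2.1828], [0.0000, 2.2881]]

w_1 = (3, -2, 2); ‖w_1‖ = 4.1231, so q_1 = (0.7276, -0.4851, 0.4851).
q_1·w_2 = 0.7276·(-1) + (-0.4851)·0 + 0.4851·(-3) = -2.1828.
u_2 = w_2 + 2.1828·q_1 = (0.5882, -1.0588, -1.9412).
‖u_2‖ = 2.2881, so q_2 = (0.2571, -0.4628, -0.8484).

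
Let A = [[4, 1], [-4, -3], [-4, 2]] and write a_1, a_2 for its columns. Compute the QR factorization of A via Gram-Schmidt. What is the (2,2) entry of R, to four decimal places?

a_1 = (4, -4, -4); ‖a_1‖ = 6.9282, so q_1 = (0.5774, -0.5774, -0.5774).
q_1·a_2 = 0.5774·1 + (-0.5774)·(-3) + (-0.5774)·2 = 1.1547.
u_2 = a_2 − 1.1547·q_1 = (0.3333, -2.3333, 2.6667).
r_{22} = ‖u_2‖ = 3.5590.

r_{22} = 3.5590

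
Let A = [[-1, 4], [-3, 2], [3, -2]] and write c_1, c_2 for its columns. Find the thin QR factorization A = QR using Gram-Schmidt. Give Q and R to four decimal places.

c_1 = (-1, -3, 3); ‖c_1‖ = 4.3589, so e_1 = (-0.2294, -0.6882, 0.6882).
e_1·c_2 = (-0.2294)·4 + (-0.6882)·2 + 0.6882·(-2) = -3.6707.
u_2 = c_2 + 3.6707·e_1 = (3.1579, -0.5263, 0.5263).
‖u_2‖ = 3.2444, so e_2 = (0.9733, -0.1622, 0.1622).

Q = [[-0.2294, 0.9733], [-0.6882, -0.1622], [0.6882, 0.1622]], R = [[4.3589, -3.6707], [0.0000, 3.2444]]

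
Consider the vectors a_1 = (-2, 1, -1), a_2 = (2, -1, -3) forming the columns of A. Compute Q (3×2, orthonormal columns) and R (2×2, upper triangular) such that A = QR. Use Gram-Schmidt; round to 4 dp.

a_1 = (-2, 1, -1); ‖a_1‖ = 2.4495, so e_1 = (-0.8165, 0.4082, -0.4082).
e_1·a_2 = (-0.8165)·2 + 0.4082·(-1) + (-0.4082)·(-3) = -0.8165.
u_2 = a_2 + 0.8165·e_1 = (1.3333, -0.6667, -3.3333).
‖u_2‖ = 3.6515, so e_2 = (0.3651, -0.1826, -0.9129).

Q = [[-0.8165, 0.3651], [0.4082, -0.1826], [-0.4082, -0.9129]], R = [[2.4495, -0.8165], [0.0000, 3.6515]]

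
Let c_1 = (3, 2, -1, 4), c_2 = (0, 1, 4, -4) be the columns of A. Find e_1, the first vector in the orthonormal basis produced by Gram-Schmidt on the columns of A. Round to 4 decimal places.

e_1 = (0.5477, 0.3651, -0.1826, 0.7303)

e_1 = c_1/‖c_1‖ = (3, 2, -1, 4)/5.4772 = (0.5477, 0.3651, -0.1826, 0.7303).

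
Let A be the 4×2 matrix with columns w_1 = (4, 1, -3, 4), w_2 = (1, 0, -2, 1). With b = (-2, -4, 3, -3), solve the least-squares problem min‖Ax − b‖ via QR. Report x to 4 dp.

w_1 = (4, 1, -3, 4); ‖w_1‖ = 6.4807, so q_1 = (0.6172, 0.1543, -0.4629, 0.6172).
q_1·w_2 = 0.6172·1 + 0.1543·0 + (-0.4629)·(-2) + 0.6172·1 = 2.1602.
u_2 = w_2 − 2.1602·q_1 = (-0.3333, -0.3333, -1.0000, -0.3333).
‖u_2‖ = 1.1547, so q_2 = (-0.2887, -0.2887, -0.8660, -0.2887).
Qᵀb = (-5.0920, 0.0000).
Back-substitute: x_2 = 0.0000/1.1547 = 0.0000.
x_1 = (-5.0920 − 2.1602·0.0000)/6.4807 = -0.7857.

x = (-0.7857, 0.0000)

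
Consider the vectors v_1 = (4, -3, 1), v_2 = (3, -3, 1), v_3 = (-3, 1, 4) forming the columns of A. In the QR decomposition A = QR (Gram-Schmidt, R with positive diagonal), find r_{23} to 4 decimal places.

v_1 = (4, -3, 1); ‖v_1‖ = 5.0990, so q_1 = (0.7845, -0.5883, 0.1961).
q_1·v_2 = 0.7845·3 + (-0.5883)·(-3) + 0.1961·1 = 4.3146.
u_2 = v_2 − 4.3146·q_1 = (-0.3846, -0.4615, 0.1538).
‖u_2‖ = 0.6202, so q_2 = (-0.6202, -0.7442, 0.2481).
r_{23} = q_2·v_3 = 2.1086.

r_{23} = 2.1086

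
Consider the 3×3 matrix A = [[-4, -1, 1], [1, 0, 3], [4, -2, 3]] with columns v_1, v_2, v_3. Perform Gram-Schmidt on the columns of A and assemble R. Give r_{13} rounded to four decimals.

e_1 = v_1/‖v_1‖ = (-4, 1, 4)/5.7446 = (-0.6963, 0.1741, 0.6963).
r_{13} = e_1·v_3 = 1.9149.

r_{13} = 1.9149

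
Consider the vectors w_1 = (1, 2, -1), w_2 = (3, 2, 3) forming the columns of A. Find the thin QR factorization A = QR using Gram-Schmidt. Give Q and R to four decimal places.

w_1 = (1, 2, -1); ‖w_1‖ = 2.4495, so q_1 = (0.4082, 0.8165, -0.4082).
q_1·w_2 = 0.4082·3 + 0.8165·2 + (-0.4082)·3 = 1.6330.
u_2 = w_2 − 1.6330·q_1 = (2.3333, 0.6667, 3.6667).
‖u_2‖ = 4.3970, so q_2 = (0.5307, 0.1516, 0.8339).

Q = [[0.4082, 0.5307], [0.8165, 0.1516], [-0.4082, 0.8339]], R = [[2.4495, 1.6330], [0.0000, 4.3970]]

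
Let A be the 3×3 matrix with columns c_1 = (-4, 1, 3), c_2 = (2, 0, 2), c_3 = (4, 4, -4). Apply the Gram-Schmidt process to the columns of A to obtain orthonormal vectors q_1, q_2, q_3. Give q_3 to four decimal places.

c_1 = (-4, 1, 3); ‖c_1‖ = 5.0990, so q_1 = (-0.7845, 0.1961, 0.5883).
q_1·c_2 = (-0.7845)·2 + 0.1961·0 + 0.5883·2 = -0.3922.
u_2 = c_2 + 0.3922·q_1 = (1.6923, 0.0769, 2.2308).
‖u_2‖ = 2.8011, so q_2 = (0.6042, 0.0275, 0.7964).
q_1·c_3 = (-0.7845)·4 + 0.1961·4 + 0.5883·(-4) = -4.7068; q_2·c_3 = 0.6042·4 + 0.0275·4 + 0.7964·(-4) = -0.6591.
u_3 = c_3 + 4.7068·q_1 + 0.6591·q_2 = (0.7059, 4.9412, -0.7059).
‖u_3‖ = 5.0410, so q_3 = (0.1400, 0.9802, -0.1400).

q_3 = (0.1400, 0.9802, -0.1400)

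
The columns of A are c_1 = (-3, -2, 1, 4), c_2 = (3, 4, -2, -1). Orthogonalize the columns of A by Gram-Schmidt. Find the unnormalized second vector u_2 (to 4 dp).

c_1 = (-3, -2, 1, 4); ‖c_1‖ = 5.4772, so q_1 = (-0.5477, -0.3651, 0.1826, 0.7303).
q_1·c_2 = (-0.5477)·3 + (-0.3651)·4 + 0.1826·(-2) + 0.7303·(-1) = -4.1992.
u_2 = c_2 + 4.1992·q_1 = (0.7000, 2.4667, -1.2333, 2.0667).

u_2 = (0.7000, 2.4667, -1.2333, 2.0667)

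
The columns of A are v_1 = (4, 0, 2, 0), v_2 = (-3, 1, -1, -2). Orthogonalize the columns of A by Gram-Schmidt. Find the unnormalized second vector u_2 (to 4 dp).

v_1 = (4, 0, 2, 0); ‖v_1‖ = 4.4721, so q_1 = (0.8944, 0.0000, 0.4472, 0.0000).
q_1·v_2 = 0.8944·(-3) + 0.0000·1 + 0.4472·(-1) + 0.0000·(-2) = -3.1305.
u_2 = v_2 + 3.1305·q_1 = (-0.2000, 1.0000, 0.4000, -2.0000).

u_2 = (-0.2000, 1.0000, 0.4000, -2.0000)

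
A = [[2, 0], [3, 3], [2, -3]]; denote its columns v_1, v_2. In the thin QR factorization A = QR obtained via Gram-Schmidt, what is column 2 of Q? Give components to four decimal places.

v_1 = (2, 3, 2); ‖v_1‖ = 4.1231, so q_1 = (0.4851, 0.7276, 0.4851).
q_1·v_2 = 0.4851·0 + 0.7276·3 + 0.4851·(-3) = 0.7276.
u_2 = v_2 − 0.7276·q_1 = (-0.3529, 2.4706, -3.3529).
‖u_2‖ = 4.1798, so q_2 = (-0.0844, 0.5911, -0.8022).

q_2 = (-0.0844, 0.5911, -0.8022)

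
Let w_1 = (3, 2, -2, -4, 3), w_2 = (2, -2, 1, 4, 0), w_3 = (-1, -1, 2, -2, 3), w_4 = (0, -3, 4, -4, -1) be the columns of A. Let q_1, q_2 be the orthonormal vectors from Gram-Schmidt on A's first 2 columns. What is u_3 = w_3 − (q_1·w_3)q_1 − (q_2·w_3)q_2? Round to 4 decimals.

u_3 = (-1.0806, -1.5743, 2.4181, -0.8514, 2.6071)

w_1 = (3, 2, -2, -4, 3); ‖w_1‖ = 6.4807, so q_1 = (0.4629, 0.3086, -0.3086, -0.6172, 0.4629).
q_1·w_2 = 0.4629·2 + 0.3086·(-2) + (-0.3086)·1 + (-0.6172)·4 + 0.4629·0 = -2.4689.
u_2 = w_2 + 2.4689·q_1 = (3.1429, -1.2381, 0.2381, 2.4762, 1.1429).
‖u_2‖ = 4.3480, so q_2 = (0.7228, -0.2848, 0.0548, 0.5695, 0.2628).
q_1·w_3 = 0.4629·(-1) + 0.3086·(-1) + (-0.3086)·2 + (-0.6172)·(-2) + 0.4629·3 = 1.2344; q_2·w_3 = 0.7228·(-1) + (-0.2848)·(-1) + 0.0548·2 + 0.5695·(-2) + 0.2628·3 = -0.6790.
u_3 = w_3 − 1.2344·q_1 + 0.6790·q_2 = (-1.0806, -1.5743, 2.4181, -0.8514, 2.6071).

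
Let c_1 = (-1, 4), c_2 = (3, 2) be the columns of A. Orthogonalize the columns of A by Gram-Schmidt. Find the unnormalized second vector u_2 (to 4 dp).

u_2 = (3.2941, 0.8235)

c_1 = (-1, 4); ‖c_1‖ = 4.1231, so e_1 = (-0.2425, 0.9701).
e_1·c_2 = (-0.2425)·3 + 0.9701·2 = 1.2127.
u_2 = c_2 − 1.2127·e_1 = (3.2941, 0.8235).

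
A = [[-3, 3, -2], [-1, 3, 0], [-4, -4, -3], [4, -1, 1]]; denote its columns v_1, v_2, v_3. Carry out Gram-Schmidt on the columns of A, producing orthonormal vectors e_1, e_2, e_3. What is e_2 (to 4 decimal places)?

v_1 = (-3, -1, -4, 4); ‖v_1‖ = 6.4807, so e_1 = (-0.4629, -0.1543, -0.6172, 0.6172).
e_1·v_2 = (-0.4629)·3 + (-0.1543)·3 + (-0.6172)·(-4) + 0.6172·(-1) = 0.0000.
u_2 = v_2 − 0.0000·e_1 = (3.0000, 3.0000, -4.0000, -1.0000).
‖u_2‖ = 5.9161, so e_2 = (0.5071, 0.5071, -0.6761, -0.1690).

e_2 = (0.5071, 0.5071, -0.6761, -0.1690)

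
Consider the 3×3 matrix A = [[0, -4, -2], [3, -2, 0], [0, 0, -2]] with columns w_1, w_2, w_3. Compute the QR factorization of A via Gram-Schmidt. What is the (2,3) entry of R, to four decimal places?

e_1 = w_1/‖w_1‖ = (0, 3, 0)/3.0000 = (0.0000, 1.0000, 0.0000).
r_{12} = e_1·w_2 = -2.0000.
u_2 = w_2 + 2.0000·e_1 = (-4.0000, 0.0000, 0.0000).
‖u_2‖ = 4.0000, so e_2 = (-1.0000, 0.0000, 0.0000).
r_{23} = e_2·w_3 = 2.0000.

r_{23} = 2.0000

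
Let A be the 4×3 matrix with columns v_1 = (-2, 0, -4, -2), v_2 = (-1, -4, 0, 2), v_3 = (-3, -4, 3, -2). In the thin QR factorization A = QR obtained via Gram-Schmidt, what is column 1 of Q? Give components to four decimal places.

q_1 = (-0.4082, 0.0000, -0.8165, -0.4082)

v_1 = (-2, 0, -4, -2); ‖v_1‖ = 4.8990, so q_1 = (-0.4082, 0.0000, -0.8165, -0.4082).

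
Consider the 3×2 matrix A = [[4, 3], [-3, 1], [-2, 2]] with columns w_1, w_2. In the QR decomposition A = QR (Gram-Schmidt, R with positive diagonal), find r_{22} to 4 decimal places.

e_1 = w_1/‖w_1‖ = (4, -3, -2)/5.3852 = (0.7428, -0.5571, -0.3714).
r_{12} = e_1·w_2 = 0.9285.
u_2 = w_2 − 0.9285·e_1 = (2.3103, 1.5172, 2.3448).
r_{22} = ‖u_2‖ = 3.6246.

r_{22} = 3.6246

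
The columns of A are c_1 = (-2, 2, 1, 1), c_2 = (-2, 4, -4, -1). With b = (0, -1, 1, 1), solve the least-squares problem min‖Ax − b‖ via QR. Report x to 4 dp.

x = (0.1963, -0.2804)

c_1 = (-2, 2, 1, 1); ‖c_1‖ = 3.1623, so q_1 = (-0.6325, 0.6325, 0.3162, 0.3162).
q_1·c_2 = (-0.6325)·(-2) + 0.6325·4 + 0.3162·(-4) + 0.3162·(-1) = 2.2136.
u_2 = c_2 − 2.2136·q_1 = (-0.6000, 2.6000, -4.7000, -1.7000).
‖u_2‖ = 5.6657, so q_2 = (-0.1059, 0.4589, -0.8296, -0.3001).
Qᵀb = (0.0000, -1.5885).
Back-substitute: x_2 = -1.5885/5.6657 = -0.2804.
x_1 = (0.0000 − 2.2136·(-0.2804))/3.1623 = 0.1963.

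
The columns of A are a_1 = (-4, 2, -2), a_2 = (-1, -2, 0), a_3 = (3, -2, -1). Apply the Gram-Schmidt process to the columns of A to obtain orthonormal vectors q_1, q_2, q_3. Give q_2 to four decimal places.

a_1 = (-4, 2, -2); ‖a_1‖ = 4.8990, so q_1 = (-0.8165, 0.4082, -0.4082).
q_1·a_2 = (-0.8165)·(-1) + 0.4082·(-2) + (-0.4082)·0 = 0.0000.
u_2 = a_2 + 0.0000·q_1 = (-1.0000, -2.0000, 0.0000).
‖u_2‖ = 2.2361, so q_2 = (-0.4472, -0.8944, 0.0000).

q_2 = (-0.4472, -0.8944, 0.0000)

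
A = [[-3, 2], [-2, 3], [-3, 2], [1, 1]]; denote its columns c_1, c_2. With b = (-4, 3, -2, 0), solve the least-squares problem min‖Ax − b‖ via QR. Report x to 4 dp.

x = (1.3200, 1.0800)

c_1 = (-3, -2, -3, 1); ‖c_1‖ = 4.7958, so q_1 = (-0.6255, -0.4170, -0.6255, 0.2085).
q_1·c_2 = (-0.6255)·2 + (-0.4170)·3 + (-0.6255)·2 + 0.2085·1 = -3.5447.
u_2 = c_2 + 3.5447·q_1 = (-0.2174, 1.5217, -0.2174, 1.7391).
‖u_2‖ = 2.3313, so q_2 = (-0.0933, 0.6528, -0.0933, 0.7460).
Qᵀb = (2.5022, 2.5178).
Back-substitute: x_2 = 2.5178/2.3313 = 1.0800.
x_1 = (2.5022 + 3.5447·1.0800)/4.7958 = 1.3200.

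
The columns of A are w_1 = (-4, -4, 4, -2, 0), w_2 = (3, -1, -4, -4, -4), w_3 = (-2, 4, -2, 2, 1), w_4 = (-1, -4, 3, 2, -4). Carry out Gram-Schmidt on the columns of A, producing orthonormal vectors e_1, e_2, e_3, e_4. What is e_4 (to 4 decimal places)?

e_4 = (-0.1014, -0.1494, 0.0683, 0.6382, -0.7453)

w_1 = (-4, -4, 4, -2, 0); ‖w_1‖ = 7.2111, so e_1 = (-0.5547, -0.5547, 0.5547, -0.2774, 0.0000).
e_1·w_2 = (-0.5547)·3 + (-0.5547)·(-1) + 0.5547·(-4) + (-0.2774)·(-4) + 0.0000·(-4) = -2.2188.
u_2 = w_2 + 2.2188·e_1 = (1.7692, -2.2308, -2.7692, -4.6154, -4.0000).
‖u_2‖ = 7.2854, so e_2 = (0.2428, -0.3062, -0.3801, -0.6335, -0.5490).
e_1·w_3 = (-0.5547)·(-2) + (-0.5547)·4 + 0.5547·(-2) + (-0.2774)·2 + 0.0000·1 = -2.7735; e_2·w_3 = 0.2428·(-2) + (-0.3062)·4 + (-0.3801)·(-2) + (-0.6335)·2 + (-0.5490)·1 = -2.7663.
u_3 = w_3 + 2.7735·e_1 + 2.7663·e_2 = (-2.8667, 1.6145, -1.5130, -0.5217, -0.5188).
‖u_3‖ = 3.6953, so e_3 = (-0.7758, 0.4369, -0.4095, -0.1412, -0.1404).
e_1·w_4 = (-0.5547)·(-1) + (-0.5547)·(-4) + 0.5547·3 + (-0.2774)·2 + 0.0000·(-4) = 3.8829; e_2·w_4 = 0.2428·(-1) + (-0.3062)·(-4) + (-0.3801)·3 + (-0.6335)·2 + (-0.5490)·(-4) = 0.7708; e_3·w_4 = (-0.7758)·(-1) + 0.4369·(-4) + (-0.4095)·3 + (-0.1412)·2 + (-0.1404)·(-4) = -1.9210.
u_4 = w_4 − 3.8829·e_1 − 0.7708·e_2 + 1.9210·e_3 = (-0.5236, -0.7709, 0.3526, 3.2940, -3.8465).
‖u_4‖ = 5.1613, so e_4 = (-0.1014, -0.1494, 0.0683, 0.6382, -0.7453).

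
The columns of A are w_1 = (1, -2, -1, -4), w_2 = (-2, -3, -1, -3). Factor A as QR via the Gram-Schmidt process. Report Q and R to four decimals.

w_1 = (1, -2, -1, -4); ‖w_1‖ = 4.6904, so q_1 = (0.2132, -0.4264, -0.2132, -0.8528).
q_1·w_2 = 0.2132·(-2) + (-0.4264)·(-3) + (-0.2132)·(-1) + (-0.8528)·(-3) = 3.6244.
u_2 = w_2 − 3.6244·q_1 = (-2.7727, -1.4545, -0.2273, 0.0909).
‖u_2‖ = 3.1406, so q_2 = (-0.8829, -0.4631, -0.0724, 0.0289).

Q = [[0.2132, -0.8829], [-0.4264, -0.4631], [-0.2132, -0.0724], [-0.8528, 0.0289]], R = [[4.6904, 3.6244], [0.0000, 3.1406]]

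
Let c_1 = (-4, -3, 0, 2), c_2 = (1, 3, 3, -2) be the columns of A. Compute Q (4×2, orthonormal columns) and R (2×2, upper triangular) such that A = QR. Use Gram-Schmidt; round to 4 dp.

c_1 = (-4, -3, 0, 2); ‖c_1‖ = 5.3852, so e_1 = (-0.7428, -0.5571, 0.0000, 0.3714).
e_1·c_2 = (-0.7428)·1 + (-0.5571)·3 + 0.0000·3 + 0.3714·(-2) = -3.1568.
u_2 = c_2 + 3.1568·e_1 = (-1.3448, 1.2414, 3.0000, -0.8276).
‖u_2‖ = 3.6103, so e_2 = (-0.3725, 0.3438, 0.8309, -0.2292).

Q = [[-0.7428, -0.3725], [-0.5571, 0.3438], [0.0000, 0.8309], [0.3714, -0.2292]], R = [[5.3852, -3.1568], [0.0000, 3.6103]]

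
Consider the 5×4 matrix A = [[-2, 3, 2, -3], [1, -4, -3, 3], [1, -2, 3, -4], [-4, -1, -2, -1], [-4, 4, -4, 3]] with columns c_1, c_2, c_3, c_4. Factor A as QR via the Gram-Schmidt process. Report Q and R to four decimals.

Q = [[-0.3244, 0.3127, 0.4653, 0.0398], [0.1622, -0.6065, -0.4485, -0.2014], [0.1622, -0.2464, 0.5585, -0.7641], [-0.6489, -0.6350, 0.2505, 0.2816], [-0.6489, 0.2654, -0.4556, -0.5429]], R = [[6.1644, -3.8933, 3.2444, -0.4867], [0.0000, 5.5536, 1.9144, -0.3412], [0.0000, 0.0000, 5.2734, -6.5931], [0.0000, 0.0000, 0.0000, 0.4223]]

c_1 = (-2, 1, 1, -4, -4); ‖c_1‖ = 6.1644, so e_1 = (-0.3244, 0.1622, 0.1622, -0.6489, -0.6489).
e_1·c_2 = (-0.3244)·3 + 0.1622·(-4) + 0.1622·(-2) + (-0.6489)·(-1) + (-0.6489)·4 = -3.8933.
u_2 = c_2 + 3.8933·e_1 = (1.7368, -3.3684, -1.3684, -3.5263, 1.4737).
‖u_2‖ = 5.5536, so e_2 = (0.3127, -0.6065, -0.2464, -0.6350, 0.2654).
e_1·c_3 = (-0.3244)·2 + 0.1622·(-3) + 0.1622·3 + (-0.6489)·(-2) + (-0.6489)·(-4) = 3.2444; e_2·c_3 = 0.3127·2 + (-0.6065)·(-3) + (-0.2464)·3 + (-0.6350)·(-2) + 0.2654·(-4) = 1.9144.
u_3 = c_3 − 3.2444·e_1 − 1.9144·e_2 = (2.4539, -2.3652, 2.9454, 1.3208, -2.4027).
‖u_3‖ = 5.2734, so e_3 = (0.4653, -0.4485, 0.5585, 0.2505, -0.4556).
e_1·c_4 = (-0.3244)·(-3) + 0.1622·3 + 0.1622·(-4) + (-0.6489)·(-1) + (-0.6489)·3 = -0.4867; e_2·c_4 = 0.3127·(-3) + (-0.6065)·3 + (-0.2464)·(-4) + (-0.6350)·(-1) + 0.2654·3 = -0.3412; e_3·c_4 = 0.4653·(-3) + (-0.4485)·3 + 0.5585·(-4) + 0.2505·(-1) + (-0.4556)·3 = -6.5931.
u_4 = c_4 + 0.4867·e_1 + 0.3412·e_2 + 6.5931·e_3 = (0.0168, -0.0851, -0.3227, 0.1189, -0.2293).
‖u_4‖ = 0.4223, so e_4 = (0.0398, -0.2014, -0.7641, 0.2816, -0.5429).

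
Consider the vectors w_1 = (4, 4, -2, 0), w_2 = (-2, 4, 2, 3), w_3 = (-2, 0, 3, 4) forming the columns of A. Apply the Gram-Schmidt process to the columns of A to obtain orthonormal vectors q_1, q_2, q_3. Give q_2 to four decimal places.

q_1 = w_1/‖w_1‖ = (4, 4, -2, 0)/6.0000 = (0.6667, 0.6667, -0.3333, 0.0000).
r_{12} = q_1·w_2 = 0.6667.
u_2 = w_2 − 0.6667·q_1 = (-2.4444, 3.5556, 2.2222, 3.0000).
‖u_2‖ = 5.7057, so q_2 = (-0.4284, 0.6232, 0.3895, 0.5258).

q_2 = (-0.4284, 0.6232, 0.3895, 0.5258)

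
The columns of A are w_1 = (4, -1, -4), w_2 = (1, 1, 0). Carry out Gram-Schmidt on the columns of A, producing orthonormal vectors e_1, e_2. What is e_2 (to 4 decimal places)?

e_1 = w_1/‖w_1‖ = (4, -1, -4)/5.7446 = (0.6963, -0.1741, -0.6963).
r_{12} = e_1·w_2 = 0.5222.
u_2 = w_2 − 0.5222·e_1 = (0.6364, 1.0909, 0.3636).
‖u_2‖ = 1.3143, so e_2 = (0.4842, 0.8301, 0.2767).

e_2 = (0.4842, 0.8301, 0.2767)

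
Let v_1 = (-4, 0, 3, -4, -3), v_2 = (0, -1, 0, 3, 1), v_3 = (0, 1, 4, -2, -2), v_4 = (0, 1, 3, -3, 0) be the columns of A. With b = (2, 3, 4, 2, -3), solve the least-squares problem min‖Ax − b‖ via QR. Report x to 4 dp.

v_1 = (-4, 0, 3, -4, -3); ‖v_1‖ = 7.0711, so e_1 = (-0.5657, 0.0000, 0.4243, -0.5657, -0.4243).
e_1·v_2 = (-0.5657)·0 + 0.0000·(-1) + 0.4243·0 + (-0.5657)·3 + (-0.4243)·1 = -2.1213.
u_2 = v_2 + 2.1213·e_1 = (-1.2000, -1.0000, 0.9000, 1.8000, 0.1000).
‖u_2‖ = 2.5495, so e_2 = (-0.4707, -0.3922, 0.3530, 0.7060, 0.0392).
e_1·v_3 = (-0.5657)·0 + 0.0000·1 + 0.4243·4 + (-0.5657)·(-2) + (-0.4243)·(-2) = 3.6770; e_2·v_3 = (-0.4707)·0 + (-0.3922)·1 + 0.3530·4 + 0.7060·(-2) + 0.0392·(-2) = -0.4707.
u_3 = v_3 − 3.6770·e_1 + 0.4707·e_2 = (1.8585, 0.8154, 2.6062, 0.4123, -0.4215).
‖u_3‖ = 3.3554, so e_3 = (0.5539, 0.2430, 0.7767, 0.1229, -0.1256).
e_1·v_4 = (-0.5657)·0 + 0.0000·1 + 0.4243·3 + (-0.5657)·(-3) + (-0.4243)·0 = 2.9698; e_2·v_4 = (-0.4707)·0 + (-0.3922)·1 + 0.3530·3 + 0.7060·(-3) + 0.0392·0 = -1.4513; e_3·v_4 = 0.5539·0 + 0.2430·1 + 0.7767·3 + 0.1229·(-3) + (-0.1256)·0 = 2.2045.
u_4 = v_4 − 2.9698·e_1 + 1.4513·e_2 − 2.2045·e_3 = (-0.2241, -0.1049, 0.5400, -0.5663, 1.5939).
‖u_4‖ = 1.7928, so e_4 = (-0.1250, -0.0585, 0.3012, -0.3159, 0.8891).
Qᵀb = (0.7071, 0.5883, 5.5663, -2.5196).
Back-substitute: x_4 = -2.5196/1.7928 = -1.4054.
x_3 = (5.5663 − 2.2045·(-1.4054))/3.3554 = 2.5823.
x_2 = (0.5883 + 0.4707·2.5823 + 1.4513·(-1.4054))/2.5495 = -0.0925.
x_1 = (0.7071 + 2.1213·(-0.0925) − 3.6770·2.5823 − 2.9698·(-1.4054))/7.0711 = -0.6803.

x = (-0.6803, -0.0925, 2.5823, -1.4054)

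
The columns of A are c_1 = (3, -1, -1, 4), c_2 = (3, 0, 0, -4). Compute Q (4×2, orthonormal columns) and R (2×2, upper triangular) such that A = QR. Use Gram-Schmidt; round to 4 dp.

c_1 = (3, -1, -1, 4); ‖c_1‖ = 5.1962, so e_1 = (0.5774, -0.1925, -0.1925, 0.7698).
e_1·c_2 = 0.5774·3 + (-0.1925)·0 + (-0.1925)·0 + 0.7698·(-4) = -1.3472.
u_2 = c_2 + 1.3472·e_1 = (3.7778, -0.2593, -0.2593, -2.9630).
‖u_2‖ = 4.8151, so e_2 = (0.7846, -0.0538, -0.0538, -0.6153).

Q = [[0.5774, 0.7846], [-0.1925, -0.0538], [-0.1925, -0.0538], [0.7698, -0.6153]], R = [[5.1962, -1.3472], [0.0000, 4.8151]]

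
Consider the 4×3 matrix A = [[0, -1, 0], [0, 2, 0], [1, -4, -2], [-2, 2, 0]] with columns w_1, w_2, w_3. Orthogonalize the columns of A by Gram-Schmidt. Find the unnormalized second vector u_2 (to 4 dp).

u_2 = (-1.0000, 2.0000, -2.4000, -1.2000)

w_1 = (0, 0, 1, -2); ‖w_1‖ = 2.2361, so e_1 = (0.0000, 0.0000, 0.4472, -0.8944).
e_1·w_2 = 0.0000·(-1) + 0.0000·2 + 0.4472·(-4) + (-0.8944)·2 = -3.5777.
u_2 = w_2 + 3.5777·e_1 = (-1.0000, 2.0000, -2.4000, -1.2000).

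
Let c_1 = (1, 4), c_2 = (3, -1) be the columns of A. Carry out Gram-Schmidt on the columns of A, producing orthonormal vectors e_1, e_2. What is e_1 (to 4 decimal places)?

c_1 = (1, 4); ‖c_1‖ = 4.1231, so e_1 = (0.2425, 0.9701).

e_1 = (0.2425, 0.9701)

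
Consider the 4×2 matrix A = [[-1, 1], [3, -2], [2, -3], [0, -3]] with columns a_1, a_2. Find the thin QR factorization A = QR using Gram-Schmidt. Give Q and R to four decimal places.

a_1 = (-1, 3, 2, 0); ‖a_1‖ = 3.7417, so q_1 = (-0.2673, 0.8018, 0.5345, 0.0000).
q_1·a_2 = (-0.2673)·1 + 0.8018·(-2) + 0.5345·(-3) + 0.0000·(-3) = -3.4744.
u_2 = a_2 + 3.4744·q_1 = (0.0714, 0.7857, -1.1429, -3.0000).
‖u_2‖ = 3.3058, so q_2 = (0.0216, 0.2377, -0.3457, -0.9075).

Q = [[-0.2673, 0.0216], [0.8018, 0.2377], [0.5345, -0.3457], [0.0000, -0.9075]], R = [[3.7417, -3.4744], [0.0000, 3.3058]]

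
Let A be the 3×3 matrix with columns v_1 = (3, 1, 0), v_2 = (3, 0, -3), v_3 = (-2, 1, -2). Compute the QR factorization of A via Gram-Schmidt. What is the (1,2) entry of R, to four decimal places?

v_1 = (3, 1, 0); ‖v_1‖ = 3.1623, so e_1 = (0.9487, 0.3162, 0.0000).
r_{12} = e_1·v_2 = 2.8460.

r_{12} = 2.8460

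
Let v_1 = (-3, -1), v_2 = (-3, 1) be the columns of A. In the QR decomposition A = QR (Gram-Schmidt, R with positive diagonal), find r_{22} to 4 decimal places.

e_1 = v_1/‖v_1‖ = (-3, -1)/3.1623 = (-0.9487, -0.3162).
r_{12} = e_1·v_2 = 2.5298.
u_2 = v_2 − 2.5298·e_1 = (-0.6000, 1.8000).
r_{22} = ‖u_2‖ = 1.8974.

r_{22} = 1.8974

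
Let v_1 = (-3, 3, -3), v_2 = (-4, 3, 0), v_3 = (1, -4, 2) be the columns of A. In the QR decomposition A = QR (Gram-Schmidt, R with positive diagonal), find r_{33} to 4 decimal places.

v_1 = (-3, 3, -3); ‖v_1‖ = 5.1962, so q_1 = (-0.5774, 0.5774, -0.5774).
q_1·v_2 = (-0.5774)·(-4) + 0.5774·3 + (-0.5774)·0 = 4.0415.
u_2 = v_2 − 4.0415·q_1 = (-1.6667, 0.6667, 2.3333).
‖u_2‖ = 2.9439, so q_2 = (-0.5661, 0.2265, 0.7926).
q_1·v_3 = (-0.5774)·1 + 0.5774·(-4) + (-0.5774)·2 = -4.0415; q_2·v_3 = (-0.5661)·1 + 0.2265·(-4) + 0.7926·2 = 0.1132.
u_3 = v_3 + 4.0415·q_1 − 0.1132·q_2 = (-1.2692, -1.6923, -0.4231).
r_{33} = ‖u_3‖ = 2.1573.

r_{33} = 2.1573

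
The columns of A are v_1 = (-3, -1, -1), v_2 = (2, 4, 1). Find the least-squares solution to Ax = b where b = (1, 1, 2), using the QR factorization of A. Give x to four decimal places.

v_1 = (-3, -1, -1); ‖v_1‖ = 3.3166, so e_1 = (-0.9045, -0.3015, -0.3015).
e_1·v_2 = (-0.9045)·2 + (-0.3015)·4 + (-0.3015)·1 = -3.3166.
u_2 = v_2 + 3.3166·e_1 = (-1.0000, 3.0000, 0.0000).
‖u_2‖ = 3.1623, so e_2 = (-0.3162, 0.9487, 0.0000).
Qᵀb = (-1.8091, 0.6325).
Back-substitute: x_2 = 0.6325/3.1623 = 0.2000.
x_1 = (-1.8091 + 3.3166·0.2000)/3.3166 = -0.3455.

x = (-0.3455, 0.2000)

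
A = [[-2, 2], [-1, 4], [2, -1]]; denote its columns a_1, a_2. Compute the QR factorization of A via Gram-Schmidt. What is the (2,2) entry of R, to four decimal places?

a_1 = (-2, -1, 2); ‖a_1‖ = 3.0000, so q_1 = (-0.6667, -0.3333, 0.6667).
q_1·a_2 = (-0.6667)·2 + (-0.3333)·4 + 0.6667·(-1) = -3.3333.
u_2 = a_2 + 3.3333·q_1 = (-0.2222, 2.8889, 1.2222).
r_{22} = ‖u_2‖ = 3.1447.

r_{22} = 3.1447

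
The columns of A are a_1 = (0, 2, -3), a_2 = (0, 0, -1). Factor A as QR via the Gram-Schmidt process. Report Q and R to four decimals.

a_1 = (0, 2, -3); ‖a_1‖ = 3.6056, so q_1 = (0.0000, 0.5547, -0.8321).
q_1·a_2 = 0.0000·0 + 0.5547·0 + (-0.8321)·(-1) = 0.8321.
u_2 = a_2 − 0.8321·q_1 = (0.0000, -0.4615, -0.3077).
‖u_2‖ = 0.5547, so q_2 = (0.0000, -0.8321, -0.5547).

Q = [[0.0000, 0.0000], [0.5547, -0.8321], [-0.8321, -0.5547]], R = [[3.6056, 0.8321], [0.0000, 0.5547]]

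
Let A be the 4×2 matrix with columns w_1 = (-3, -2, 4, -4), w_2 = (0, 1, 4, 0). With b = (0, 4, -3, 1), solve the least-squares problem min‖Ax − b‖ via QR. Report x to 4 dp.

w_1 = (-3, -2, 4, -4); ‖w_1‖ = 6.7082, so e_1 = (-0.4472, -0.2981, 0.5963, -0.5963).
e_1·w_2 = (-0.4472)·0 + (-0.2981)·1 + 0.5963·4 + (-0.5963)·0 = 2.0870.
u_2 = w_2 − 2.0870·e_1 = (0.9333, 1.6222, 2.7556, 1.2444).
‖u_2‖ = 3.5559, so e_2 = (0.2625, 0.4562, 0.7749, 0.3500).
Qᵀb = (-3.5777, -0.1500).
Back-substitute: x_2 = -0.1500/3.5559 = -0.0422.
x_1 = (-3.5777 − 2.0870·(-0.0422))/6.7082 = -0.5202.

x = (-0.5202, -0.0422)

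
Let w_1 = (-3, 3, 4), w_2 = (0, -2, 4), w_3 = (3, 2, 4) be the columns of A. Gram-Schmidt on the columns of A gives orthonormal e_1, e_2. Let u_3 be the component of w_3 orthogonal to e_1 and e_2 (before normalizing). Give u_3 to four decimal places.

u_3 = (3.7241, 2.2345, 1.1172)

w_1 = (-3, 3, 4); ‖w_1‖ = 5.8310, so e_1 = (-0.5145, 0.5145, 0.6860).
e_1·w_2 = (-0.5145)·0 + 0.5145·(-2) + 0.6860·4 = 1.7150.
u_2 = w_2 − 1.7150·e_1 = (0.8824, -2.8824, 2.8235).
‖u_2‖ = 4.1302, so e_2 = (0.2136, -0.6979, 0.6836).
e_1·w_3 = (-0.5145)·3 + 0.5145·2 + 0.6860·4 = 2.2295; e_2·w_3 = 0.2136·3 + (-0.6979)·2 + 0.6836·4 = 1.9797.
u_3 = w_3 − 2.2295·e_1 − 1.9797·e_2 = (3.7241, 2.2345, 1.1172).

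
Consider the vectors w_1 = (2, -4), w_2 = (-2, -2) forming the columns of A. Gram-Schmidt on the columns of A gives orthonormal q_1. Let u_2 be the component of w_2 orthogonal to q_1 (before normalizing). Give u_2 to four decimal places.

q_1 = w_1/‖w_1‖ = (2, -4)/4.4721 = (0.4472, -0.8944).
r_{12} = q_1·w_2 = 0.8944.
u_2 = w_2 − 0.8944·q_1 = (-2.4000, -1.2000).

u_2 = (-2.4000, -1.2000)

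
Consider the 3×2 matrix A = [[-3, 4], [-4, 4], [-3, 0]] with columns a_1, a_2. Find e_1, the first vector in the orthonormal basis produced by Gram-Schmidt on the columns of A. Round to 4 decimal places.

a_1 = (-3, -4, -3); ‖a_1‖ = 5.8310, so e_1 = (-0.5145, -0.6860, -0.5145).

e_1 = (-0.5145, -0.6860, -0.5145)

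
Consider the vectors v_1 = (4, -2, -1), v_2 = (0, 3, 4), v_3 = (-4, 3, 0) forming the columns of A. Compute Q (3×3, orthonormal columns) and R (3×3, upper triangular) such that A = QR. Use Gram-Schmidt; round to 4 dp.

v_1 = (4, -2, -1); ‖v_1‖ = 4.5826, so q_1 = (0.8729, -0.4364, -0.2182).
q_1·v_2 = 0.8729·0 + (-0.4364)·3 + (-0.2182)·4 = -2.1822.
u_2 = v_2 + 2.1822·q_1 = (1.9048, 2.0476, 3.5238).
‖u_2‖ = 4.4987, so q_2 = (0.4234, 0.4552, 0.7833).
q_1·v_3 = 0.8729·(-4) + (-0.4364)·3 + (-0.2182)·0 = -4.8008; q_2·v_3 = 0.4234·(-4) + 0.4552·3 + 0.7833·0 = -0.3281.
u_3 = v_3 + 4.8008·q_1 + 0.3281·q_2 = (0.3294, 1.0541, -0.7906).
‖u_3‖ = 1.3582, so q_3 = (0.2425, 0.7761, -0.5821).

Q = [[0.8729, 0.4234, 0.2425], [-0.4364, 0.4552, 0.7761], [-0.2182, 0.7833, -0.5821]], R = [[4.5826, -2.1822, -4.8008], [0.0000, 4.4987, -0.3281], [0.0000, 0.0000, 1.3582]]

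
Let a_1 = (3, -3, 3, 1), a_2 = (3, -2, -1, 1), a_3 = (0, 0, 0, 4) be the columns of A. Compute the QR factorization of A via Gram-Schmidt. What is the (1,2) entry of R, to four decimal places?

r_{12} = 2.4568

a_1 = (3, -3, 3, 1); ‖a_1‖ = 5.2915, so q_1 = (0.5669, -0.5669, 0.5669, 0.1890).
r_{12} = q_1·a_2 = 2.4568.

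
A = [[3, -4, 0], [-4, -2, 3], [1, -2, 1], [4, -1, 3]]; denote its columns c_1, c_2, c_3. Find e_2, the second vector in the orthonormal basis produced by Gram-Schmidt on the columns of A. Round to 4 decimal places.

e_2 = (-0.6909, -0.6208, -0.3705, -0.0100)

c_1 = (3, -4, 1, 4); ‖c_1‖ = 6.4807, so e_1 = (0.4629, -0.6172, 0.1543, 0.6172).
e_1·c_2 = 0.4629·(-4) + (-0.6172)·(-2) + 0.1543·(-2) + 0.6172·(-1) = -1.5430.
u_2 = c_2 + 1.5430·e_1 = (-3.2857, -2.9524, -1.7619, -0.0476).
‖u_2‖ = 4.7559, so e_2 = (-0.6909, -0.6208, -0.3705, -0.0100).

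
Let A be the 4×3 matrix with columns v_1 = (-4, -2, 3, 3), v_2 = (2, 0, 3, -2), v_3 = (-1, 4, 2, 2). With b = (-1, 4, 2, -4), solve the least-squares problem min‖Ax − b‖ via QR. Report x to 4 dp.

x = (-0.3129, 0.6138, 0.6201)

e_1 = v_1/‖v_1‖ = (-4, -2, 3, 3)/6.1644 = (-0.6489, -0.3244, 0.4867, 0.4867).
r_{12} = e_1·v_2 = -0.8111.
u_2 = v_2 + 0.8111·e_1 = (1.4737, -0.2632, 3.3947, -1.6053).
‖u_2‖ = 4.0425, so e_2 = (0.3645, -0.0651, 0.8398, -0.3971).
r_{13} = e_1·v_3 = 1.2978; r_{23} = e_2·v_3 = 0.2604.
u_3 = v_3 − 1.2978·e_1 − 0.2604·e_2 = (-0.2528, 4.4380, 1.1498, 1.4718).
‖u_3‖ = 4.8216, so e_3 = (-0.0524, 0.9204, 0.2385, 0.3053).
Qᵀb = (-1.6222, 2.6429, 2.9901).
Back-substitute: x_3 = 2.9901/4.8216 = 0.6201.
x_2 = (2.6429 − 0.2604·0.6201)/4.0425 = 0.6138.
x_1 = (-1.6222 + 0.8111·0.6138 − 1.2978·0.6201)/6.1644 = -0.3129.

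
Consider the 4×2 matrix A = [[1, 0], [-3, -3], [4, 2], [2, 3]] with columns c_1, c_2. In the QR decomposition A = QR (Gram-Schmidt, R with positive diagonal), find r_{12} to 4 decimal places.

c_1 = (1, -3, 4, 2); ‖c_1‖ = 5.4772, so q_1 = (0.1826, -0.5477, 0.7303, 0.3651).
r_{12} = q_1·c_2 = 4.1992.

r_{12} = 4.1992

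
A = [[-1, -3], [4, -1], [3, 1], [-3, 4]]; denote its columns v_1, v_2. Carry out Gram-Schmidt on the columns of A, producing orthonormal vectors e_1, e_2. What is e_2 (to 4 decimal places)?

v_1 = (-1, 4, 3, -3); ‖v_1‖ = 5.9161, so e_1 = (-0.1690, 0.6761, 0.5071, -0.5071).
e_1·v_2 = (-0.1690)·(-3) + 0.6761·(-1) + 0.5071·1 + (-0.5071)·4 = -1.6903.
u_2 = v_2 + 1.6903·e_1 = (-3.2857, 0.1429, 1.8571, 3.1429).
‖u_2‖ = 4.9135, so e_2 = (-0.6687, 0.0291, 0.3780, 0.6396).

e_2 = (-0.6687, 0.0291, 0.3780, 0.6396)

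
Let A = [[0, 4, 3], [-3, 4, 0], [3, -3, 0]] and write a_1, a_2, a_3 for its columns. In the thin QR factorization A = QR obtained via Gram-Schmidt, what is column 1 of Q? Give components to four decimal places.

a_1 = (0, -3, 3); ‖a_1‖ = 4.2426, so q_1 = (0.0000, -0.7071, 0.7071).

q_1 = (0.0000, -0.7071, 0.7071)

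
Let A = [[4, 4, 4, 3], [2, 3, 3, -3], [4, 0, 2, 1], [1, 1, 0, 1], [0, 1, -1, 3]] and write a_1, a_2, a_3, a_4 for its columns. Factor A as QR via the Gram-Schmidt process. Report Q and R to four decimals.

Q = [[0.6576, 0.4247, 0.0644, 0.6011], [0.3288, 0.4929, 0.3451, -0.6835], [0.6576, -0.6977, -0.1058, -0.1646], [0.1644, 0.1062, -0.5245, -0.3792], [0.0000, 0.2806, -0.7684, 0.0250]], R = [[6.0828, 3.7812, 4.9320, 1.8084], [0.0000, 3.5641, 1.5015, 0.0455], [0.0000, 0.0000, 1.8497, -3.7776], [0.0000, 0.0000, 0.0000, 3.3849]]

e_1 = a_1/‖a_1‖ = (4, 2, 4, 1, 0)/6.0828 = (0.6576, 0.3288, 0.6576, 0.1644, 0.0000).
r_{12} = e_1·a_2 = 3.7812.
u_2 = a_2 − 3.7812·e_1 = (1.5135, 1.7568, -2.4865, 0.3784, 1.0000).
‖u_2‖ = 3.5641, so e_2 = (0.4247, 0.4929, -0.6977, 0.1062, 0.2806).
r_{13} = e_1·a_3 = 4.9320; r_{23} = e_2·a_3 = 1.5015.
u_3 = a_3 − 4.9320·e_1 − 1.5015·e_2 = (0.1191, 0.6383, -0.1957, -0.9702, -1.4213).
‖u_3‖ = 1.8497, so e_3 = (0.0644, 0.3451, -0.1058, -0.5245, -0.7684).
r_{14} = e_1·a_4 = 1.8084; r_{24} = e_2·a_4 = 0.0455; r_{34} = e_3·a_4 = -3.7776.
u_4 = a_4 − 1.8084·e_1 − 0.0455·e_2 + 3.7776·e_3 = (2.0348, -2.3134, -0.5572, -1.2836, 0.0846).
‖u_4‖ = 3.3849, so e_4 = (0.6011, -0.6835, -0.1646, -0.3792, 0.0250).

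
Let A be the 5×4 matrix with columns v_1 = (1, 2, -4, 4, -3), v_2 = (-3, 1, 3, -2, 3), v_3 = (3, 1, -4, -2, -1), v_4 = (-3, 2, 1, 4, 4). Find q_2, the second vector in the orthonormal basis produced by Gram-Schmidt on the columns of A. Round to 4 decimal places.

v_1 = (1, 2, -4, 4, -3); ‖v_1‖ = 6.7823, so q_1 = (0.1474, 0.2949, -0.5898, 0.5898, -0.4423).
q_1·v_2 = 0.1474·(-3) + 0.2949·1 + (-0.5898)·3 + 0.5898·(-2) + (-0.4423)·3 = -4.4233.
u_2 = v_2 + 4.4233·q_1 = (-2.3478, 2.3043, 0.3913, 0.6087, 1.0435).
‖u_2‖ = 3.5263, so q_2 = (-0.6658, 0.6535, 0.1110, 0.1726, 0.2959).

q_2 = (-0.6658, 0.6535, 0.1110, 0.1726, 0.2959)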